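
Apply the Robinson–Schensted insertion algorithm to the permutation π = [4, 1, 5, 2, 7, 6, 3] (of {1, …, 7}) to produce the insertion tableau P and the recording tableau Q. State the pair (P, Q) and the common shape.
P = [1, 2, 3] / [4, 5, 6] / [7];  Q = [1, 3, 5] / [2, 4, 6] / [7];  common shape = (3, 3, 1)

Row-insert the values π_1, π_2, … into P one at a time, bumping the leftmost entry strictly greater than the inserted value down to the next row. The recording tableau Q records, in position (i, j), the step at which that cell was added to P.
  Insert 4 (step 1): P = [4];  Q = [1]
  Insert 1 (step 2): P = [1] / [4];  Q = [1] / [2]
  Insert 5 (step 3): P = [1, 5] / [4];  Q = [1, 3] / [2]
  Insert 2 (step 4): P = [1, 2] / [4, 5];  Q = [1, 3] / [2, 4]
  Insert 7 (step 5): P = [1, 2, 7] / [4, 5];  Q = [1, 3, 5] / [2, 4]
  Insert 6 (step 6): P = [1, 2, 6] / [4, 5, 7];  Q = [1, 3, 5] / [2, 4, 6]
  Insert 3 (step 7): P = [1, 2, 3] / [4, 5, 6] / [7];  Q = [1, 3, 5] / [2, 4, 6] / [7]
Final shape: (3, 3, 1).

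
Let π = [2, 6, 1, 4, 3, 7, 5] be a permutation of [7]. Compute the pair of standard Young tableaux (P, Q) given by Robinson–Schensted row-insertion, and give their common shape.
P = [1, 3, 5] / [2, 4, 7] / [6];  Q = [1, 2, 6] / [3, 4, 7] / [5];  common shape = (3, 3, 1)

Row-insert the values π_1, π_2, … into P one at a time, bumping the leftmost entry strictly greater than the inserted value down to the next row. The recording tableau Q records, in position (i, j), the step at which that cell was added to P.
  Insert 2 (step 1): P = [2];  Q = [1]
  Insert 6 (step 2): P = [2, 6];  Q = [1, 2]
  Insert 1 (step 3): P = [1, 6] / [2];  Q = [1, 2] / [3]
  Insert 4 (step 4): P = [1, 4] / [2, 6];  Q = [1, 2] / [3, 4]
  Insert 3 (step 5): P = [1, 3] / [2, 4] / [6];  Q = [1, 2] / [3, 4] / [5]
  Insert 7 (step 6): P = [1, 3, 7] / [2, 4] / [6];  Q = [1, 2, 6] / [3, 4] / [5]
  Insert 5 (step 7): P = [1, 3, 5] / [2, 4, 7] / [6];  Q = [1, 2, 6] / [3, 4, 7] / [5]
Final shape: (3, 3, 1).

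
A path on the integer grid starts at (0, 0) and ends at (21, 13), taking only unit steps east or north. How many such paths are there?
Number of paths = 927983760

A monotone lattice path from (0, 0) to (21, 13) consists of 21 east steps and 13 north steps in some order, so it is determined by which 21 of the 34 steps are east. The count is C(34, 21) = 927983760.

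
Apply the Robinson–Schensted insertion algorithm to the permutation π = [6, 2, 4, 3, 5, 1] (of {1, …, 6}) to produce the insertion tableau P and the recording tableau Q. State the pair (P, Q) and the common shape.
P = [1, 3, 5] / [2] / [4] / [6];  Q = [1, 3, 5] / [2] / [4] / [6];  common shape = (3, 1, 1, 1)

Row-insert the values π_1, π_2, … into P one at a time, bumping the leftmost entry strictly greater than the inserted value down to the next row. The recording tableau Q records, in position (i, j), the step at which that cell was added to P.
  Insert 6 (step 1): P = [6];  Q = [1]
  Insert 2 (step 2): P = [2] / [6];  Q = [1] / [2]
  Insert 4 (step 3): P = [2, 4] / [6];  Q = [1, 3] / [2]
  Insert 3 (step 4): P = [2, 3] / [4] / [6];  Q = [1, 3] / [2] / [4]
  Insert 5 (step 5): P = [2, 3, 5] / [4] / [6];  Q = [1, 3, 5] / [2] / [4]
  Insert 1 (step 6): P = [1, 3, 5] / [2] / [4] / [6];  Q = [1, 3, 5] / [2] / [4] / [6]
Final shape: (3, 1, 1, 1).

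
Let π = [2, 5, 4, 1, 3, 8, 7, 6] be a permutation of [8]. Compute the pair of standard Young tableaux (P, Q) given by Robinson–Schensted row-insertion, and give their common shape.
P = [1, 3, 6] / [2, 4, 7] / [5, 8];  Q = [1, 2, 6] / [3, 5, 7] / [4, 8];  common shape = (3, 3, 2)

Row-insert the values π_1, π_2, … into P one at a time, bumping the leftmost entry strictly greater than the inserted value down to the next row. The recording tableau Q records, in position (i, j), the step at which that cell was added to P.
  Insert 2 (step 1): P = [2];  Q = [1]
  Insert 5 (step 2): P = [2, 5];  Q = [1, 2]
  Insert 4 (step 3): P = [2, 4] / [5];  Q = [1, 2] / [3]
  Insert 1 (step 4): P = [1, 4] / [2] / [5];  Q = [1, 2] / [3] / [4]
  Insert 3 (step 5): P = [1, 3] / [2, 4] / [5];  Q = [1, 2] / [3, 5] / [4]
  Insert 8 (step 6): P = [1, 3, 8] / [2, 4] / [5];  Q = [1, 2, 6] / [3, 5] / [4]
  Insert 7 (step 7): P = [1, 3, 7] / [2, 4, 8] / [5];  Q = [1, 2, 6] / [3, 5, 7] / [4]
  Insert 6 (step 8): P = [1, 3, 6] / [2, 4, 7] / [5, 8];  Q = [1, 2, 6] / [3, 5, 7] / [4, 8]
Final shape: (3, 3, 2).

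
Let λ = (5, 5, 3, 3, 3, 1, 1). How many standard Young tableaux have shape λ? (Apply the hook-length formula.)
# SYT of shape (5, 5, 3, 3, 3, 1, 1) = 272095200

Hook-length formula: f^λ = n! / Π hook(c), product over all cells c of the Young diagram. For λ = (5, 5, 3, 3, 3, 1, 1), n = 21 boxes. Hook lengths by row (left-to-right, top-to-bottom): [11, 8, 7, 3, 2]; [10, 7, 6, 2, 1]; [7, 4, 3]; [6, 3, 2]; [5, 2, 1]; [2]; [1]. Product of hooks = 187768627200. So f^λ = 21! / 187768627200 = 51090942171709440000 / 187768627200 = 272095200.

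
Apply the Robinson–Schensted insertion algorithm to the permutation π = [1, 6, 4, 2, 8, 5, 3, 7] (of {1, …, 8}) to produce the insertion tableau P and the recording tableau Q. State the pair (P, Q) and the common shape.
P = [1, 2, 3, 7] / [4, 5] / [6, 8];  Q = [1, 2, 5, 8] / [3, 6] / [4, 7];  common shape = (4, 2, 2)

Row-insert the values π_1, π_2, … into P one at a time, bumping the leftmost entry strictly greater than the inserted value down to the next row. The recording tableau Q records, in position (i, j), the step at which that cell was added to P.
  Insert 1 (step 1): P = [1];  Q = [1]
  Insert 6 (step 2): P = [1, 6];  Q = [1, 2]
  Insert 4 (step 3): P = [1, 4] / [6];  Q = [1, 2] / [3]
  Insert 2 (step 4): P = [1, 2] / [4] / [6];  Q = [1, 2] / [3] / [4]
  Insert 8 (step 5): P = [1, 2, 8] / [4] / [6];  Q = [1, 2, 5] / [3] / [4]
  Insert 5 (step 6): P = [1, 2, 5] / [4, 8] / [6];  Q = [1, 2, 5] / [3, 6] / [4]
  Insert 3 (step 7): P = [1, 2, 3] / [4, 5] / [6, 8];  Q = [1, 2, 5] / [3, 6] / [4, 7]
  Insert 7 (step 8): P = [1, 2, 3, 7] / [4, 5] / [6, 8];  Q = [1, 2, 5, 8] / [3, 6] / [4, 7]
Final shape: (4, 2, 2).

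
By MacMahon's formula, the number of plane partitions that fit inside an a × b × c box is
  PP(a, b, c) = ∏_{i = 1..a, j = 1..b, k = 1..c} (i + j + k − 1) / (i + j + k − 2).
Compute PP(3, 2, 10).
PP(3, 2, 10) = 26026

Evaluate the triple product over i = 1..3, j = 1..2, k = 1..10. The factors are (2/1) · (3/2) · (4/3) · (5/4) · (6/5) · (7/6) · (8/7) · (9/8) · … (60 factors total). The numerators and denominators telescope so the product is an integer; carrying out the multiplication exactly gives PP(3, 2, 10) = 26026.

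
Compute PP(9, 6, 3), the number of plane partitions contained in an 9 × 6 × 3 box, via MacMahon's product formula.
PP(9, 6, 3) = 2530768240

Evaluate the triple product over i = 1..9, j = 1..6, k = 1..3. The factors are (2/1) · (3/2) · (4/3) · (3/2) · (4/3) · (5/4) · (4/3) · (5/4) · … (162 factors total). The numerators and denominators telescope so the product is an integer; carrying out the multiplication exactly gives PP(9, 6, 3) = 2530768240.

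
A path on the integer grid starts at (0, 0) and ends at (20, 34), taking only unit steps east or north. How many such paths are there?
Number of paths = 321387366339585

A monotone lattice path from (0, 0) to (20, 34) consists of 20 east steps and 34 north steps in some order, so it is determined by which 20 of the 54 steps are east. The count is C(54, 20) = 321387366339585.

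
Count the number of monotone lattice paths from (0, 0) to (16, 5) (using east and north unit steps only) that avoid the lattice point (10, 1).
Number of paths = 18039

Total paths from (0, 0) to (16, 5): C(21, 16) = 20349. Paths through (10, 1): (paths (0, 0) → (10, 1)) × (paths (10, 1) → (16, 5)) = C(11, 10) · C(10, 6) = 11 · 210 = 2310. Avoidance count = 20349 − 2310 = 18039.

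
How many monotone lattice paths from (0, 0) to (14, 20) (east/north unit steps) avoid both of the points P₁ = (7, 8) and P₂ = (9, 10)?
Number of paths = 906263556

Inclusion–exclusion. Total paths: C(34, 14) = 1391975640. Through P₁: C(15, 7)·C(19, 7) = 324246780. Through P₂: C(19, 9)·C(15, 5) = 277411134. Since P₁ is strictly southwest of P₂, a monotone path through both must visit P₁ then P₂; paths through both = C(15, 7)·C(4, 2)·C(15, 5) = 115945830. Avoid both = 1391975640 − 324246780 − 277411134 + 115945830 = 906263556.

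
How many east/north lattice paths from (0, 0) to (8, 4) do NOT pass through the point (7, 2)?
Number of paths = 387

Total paths from (0, 0) to (8, 4): C(12, 8) = 495. Paths through (7, 2): (paths (0, 0) → (7, 2)) × (paths (7, 2) → (8, 4)) = C(9, 7) · C(3, 1) = 36 · 3 = 108. Avoidance count = 495 − 108 = 387.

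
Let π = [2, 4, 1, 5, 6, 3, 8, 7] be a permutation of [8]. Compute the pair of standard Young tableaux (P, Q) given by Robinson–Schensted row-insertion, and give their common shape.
P = [1, 3, 5, 6, 7] / [2, 4, 8];  Q = [1, 2, 4, 5, 7] / [3, 6, 8];  common shape = (5, 3)

Row-insert the values π_1, π_2, … into P one at a time, bumping the leftmost entry strictly greater than the inserted value down to the next row. The recording tableau Q records, in position (i, j), the step at which that cell was added to P.
  Insert 2 (step 1): P = [2];  Q = [1]
  Insert 4 (step 2): P = [2, 4];  Q = [1, 2]
  Insert 1 (step 3): P = [1, 4] / [2];  Q = [1, 2] / [3]
  Insert 5 (step 4): P = [1, 4, 5] / [2];  Q = [1, 2, 4] / [3]
  Insert 6 (step 5): P = [1, 4, 5, 6] / [2];  Q = [1, 2, 4, 5] / [3]
  Insert 3 (step 6): P = [1, 3, 5, 6] / [2, 4];  Q = [1, 2, 4, 5] / [3, 6]
  Insert 8 (step 7): P = [1, 3, 5, 6, 8] / [2, 4];  Q = [1, 2, 4, 5, 7] / [3, 6]
  Insert 7 (step 8): P = [1, 3, 5, 6, 7] / [2, 4, 8];  Q = [1, 2, 4, 5, 7] / [3, 6, 8]
Final shape: (5, 3).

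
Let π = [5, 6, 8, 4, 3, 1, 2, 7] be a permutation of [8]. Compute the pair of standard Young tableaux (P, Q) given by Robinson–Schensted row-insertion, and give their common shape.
P = [1, 2, 7] / [3, 6, 8] / [4] / [5];  Q = [1, 2, 3] / [4, 7, 8] / [5] / [6];  common shape = (3, 3, 1, 1)

Row-insert the values π_1, π_2, … into P one at a time, bumping the leftmost entry strictly greater than the inserted value down to the next row. The recording tableau Q records, in position (i, j), the step at which that cell was added to P.
  Insert 5 (step 1): P = [5];  Q = [1]
  Insert 6 (step 2): P = [5, 6];  Q = [1, 2]
  Insert 8 (step 3): P = [5, 6, 8];  Q = [1, 2, 3]
  Insert 4 (step 4): P = [4, 6, 8] / [5];  Q = [1, 2, 3] / [4]
  Insert 3 (step 5): P = [3, 6, 8] / [4] / [5];  Q = [1, 2, 3] / [4] / [5]
  Insert 1 (step 6): P = [1, 6, 8] / [3] / [4] / [5];  Q = [1, 2, 3] / [4] / [5] / [6]
  Insert 2 (step 7): P = [1, 2, 8] / [3, 6] / [4] / [5];  Q = [1, 2, 3] / [4, 7] / [5] / [6]
  Insert 7 (step 8): P = [1, 2, 7] / [3, 6, 8] / [4] / [5];  Q = [1, 2, 3] / [4, 7, 8] / [5] / [6]
Final shape: (3, 3, 1, 1).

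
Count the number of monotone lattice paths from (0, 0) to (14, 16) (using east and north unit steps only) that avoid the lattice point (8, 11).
Number of paths = 110503791

Total paths from (0, 0) to (14, 16): C(30, 14) = 145422675. Paths through (8, 11): (paths (0, 0) → (8, 11)) × (paths (8, 11) → (14, 16)) = C(19, 8) · C(11, 6) = 75582 · 462 = 34918884. Avoidance count = 145422675 − 34918884 = 110503791.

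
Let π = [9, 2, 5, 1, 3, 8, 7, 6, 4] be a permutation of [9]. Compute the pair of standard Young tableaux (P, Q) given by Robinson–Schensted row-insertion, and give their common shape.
P = [1, 3, 4] / [2, 5, 6] / [7] / [8] / [9];  Q = [1, 3, 6] / [2, 5, 7] / [4] / [8] / [9];  common shape = (3, 3, 1, 1, 1)

Row-insert the values π_1, π_2, … into P one at a time, bumping the leftmost entry strictly greater than the inserted value down to the next row. The recording tableau Q records, in position (i, j), the step at which that cell was added to P.
  Insert 9 (step 1): P = [9];  Q = [1]
  Insert 2 (step 2): P = [2] / [9];  Q = [1] / [2]
  Insert 5 (step 3): P = [2, 5] / [9];  Q = [1, 3] / [2]
  Insert 1 (step 4): P = [1, 5] / [2] / [9];  Q = [1, 3] / [2] / [4]
  Insert 3 (step 5): P = [1, 3] / [2, 5] / [9];  Q = [1, 3] / [2, 5] / [4]
  Insert 8 (step 6): P = [1, 3, 8] / [2, 5] / [9];  Q = [1, 3, 6] / [2, 5] / [4]
  Insert 7 (step 7): P = [1, 3, 7] / [2, 5, 8] / [9];  Q = [1, 3, 6] / [2, 5, 7] / [4]
  Insert 6 (step 8): P = [1, 3, 6] / [2, 5, 7] / [8] / [9];  Q = [1, 3, 6] / [2, 5, 7] / [4] / [8]
  Insert 4 (step 9): P = [1, 3, 4] / [2, 5, 6] / [7] / [8] / [9];  Q = [1, 3, 6] / [2, 5, 7] / [4] / [8] / [9]
Final shape: (3, 3, 1, 1, 1).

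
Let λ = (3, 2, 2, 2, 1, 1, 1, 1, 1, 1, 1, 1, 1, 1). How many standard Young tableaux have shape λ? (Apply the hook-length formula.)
# SYT of shape (3, 2, 2, 2, 1, 1, 1, 1, 1, 1, 1, 1, 1, 1) = 31977

Hook-length formula: f^λ = n! / Π hook(c), product over all cells c of the Young diagram. For λ = (3, 2, 2, 2, 1, 1, 1, 1, 1, 1, 1, 1, 1, 1), n = 19 boxes. Hook lengths by row (left-to-right, top-to-bottom): [16, 5, 1]; [14, 3]; [13, 2]; [12, 1]; [10]; [9]; [8]; [7]; [6]; [5]; [4]; [3]; [2]; [1]. Product of hooks = 3804143616000. So f^λ = 19! / 3804143616000 = 121645100408832000 / 3804143616000 = 31977.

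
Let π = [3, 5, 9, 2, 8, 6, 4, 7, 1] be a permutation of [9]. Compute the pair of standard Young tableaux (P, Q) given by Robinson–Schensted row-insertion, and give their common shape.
P = [1, 4, 6, 7] / [2, 5] / [3] / [8] / [9];  Q = [1, 2, 3, 8] / [4, 5] / [6] / [7] / [9];  common shape = (4, 2, 1, 1, 1)

Row-insert the values π_1, π_2, … into P one at a time, bumping the leftmost entry strictly greater than the inserted value down to the next row. The recording tableau Q records, in position (i, j), the step at which that cell was added to P.
  Insert 3 (step 1): P = [3];  Q = [1]
  Insert 5 (step 2): P = [3, 5];  Q = [1, 2]
  Insert 9 (step 3): P = [3, 5, 9];  Q = [1, 2, 3]
  Insert 2 (step 4): P = [2, 5, 9] / [3];  Q = [1, 2, 3] / [4]
  Insert 8 (step 5): P = [2, 5, 8] / [3, 9];  Q = [1, 2, 3] / [4, 5]
  Insert 6 (step 6): P = [2, 5, 6] / [3, 8] / [9];  Q = [1, 2, 3] / [4, 5] / [6]
  Insert 4 (step 7): P = [2, 4, 6] / [3, 5] / [8] / [9];  Q = [1, 2, 3] / [4, 5] / [6] / [7]
  Insert 7 (step 8): P = [2, 4, 6, 7] / [3, 5] / [8] / [9];  Q = [1, 2, 3, 8] / [4, 5] / [6] / [7]
  Insert 1 (step 9): P = [1, 4, 6, 7] / [2, 5] / [3] / [8] / [9];  Q = [1, 2, 3, 8] / [4, 5] / [6] / [7] / [9]
Final shape: (4, 2, 1, 1, 1).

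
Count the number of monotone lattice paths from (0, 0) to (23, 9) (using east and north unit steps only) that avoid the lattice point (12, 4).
Number of paths = 20099040

Total paths from (0, 0) to (23, 9): C(32, 23) = 28048800. Paths through (12, 4): (paths (0, 0) → (12, 4)) × (paths (12, 4) → (23, 9)) = C(16, 12) · C(16, 11) = 1820 · 4368 = 7949760. Avoidance count = 28048800 − 7949760 = 20099040.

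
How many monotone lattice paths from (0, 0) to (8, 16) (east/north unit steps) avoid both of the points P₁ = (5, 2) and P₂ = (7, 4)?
Number of paths = 718539

Inclusion–exclusion. Total paths: C(24, 8) = 735471. Through P₁: C(7, 5)·C(17, 3) = 14280. Through P₂: C(11, 7)·C(13, 1) = 4290. Since P₁ is strictly southwest of P₂, a monotone path through both must visit P₁ then P₂; paths through both = C(7, 5)·C(4, 2)·C(13, 1) = 1638. Avoid both = 735471 − 14280 − 4290 + 1638 = 718539.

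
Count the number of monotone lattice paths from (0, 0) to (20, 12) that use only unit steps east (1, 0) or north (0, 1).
Number of paths = 225792840

A monotone lattice path from (0, 0) to (20, 12) consists of 20 east steps and 12 north steps in some order, so it is determined by which 20 of the 32 steps are east. The count is C(32, 20) = 225792840.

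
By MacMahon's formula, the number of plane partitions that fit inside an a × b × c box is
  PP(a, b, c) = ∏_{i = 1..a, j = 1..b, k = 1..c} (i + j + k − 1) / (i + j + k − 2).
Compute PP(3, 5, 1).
PP(3, 5, 1) = 56

Evaluate the triple product over i = 1..3, j = 1..5, k = 1..1. The factors are (2/1) · (3/2) · (4/3) · (5/4) · (6/5) · (3/2) · (4/3) · (5/4) · … (15 factors total). The numerators and denominators telescope so the product is an integer; carrying out the multiplication exactly gives PP(3, 5, 1) = 56.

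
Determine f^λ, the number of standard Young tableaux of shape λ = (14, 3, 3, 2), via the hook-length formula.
# SYT of shape (14, 3, 3, 2) = 7702695

Hook-length formula: f^λ = n! / Π hook(c), product over all cells c of the Young diagram. For λ = (14, 3, 3, 2), n = 22 boxes. Hook lengths by row (left-to-right, top-to-bottom): [17, 16, 14, 11, 10, 9, 8, 7, 6, 5, 4, 3, 2, 1]; [5, 4, 2]; [4, 3, 1]; [2, 1]. Product of hooks = 145923047424000. So f^λ = 22! / 145923047424000 = 1124000727777607680000 / 145923047424000 = 7702695.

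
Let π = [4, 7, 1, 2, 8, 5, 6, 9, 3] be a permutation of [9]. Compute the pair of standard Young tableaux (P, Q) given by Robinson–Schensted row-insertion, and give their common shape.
P = [1, 2, 3, 6, 9] / [4, 5, 8] / [7];  Q = [1, 2, 5, 7, 8] / [3, 4, 6] / [9];  common shape = (5, 3, 1)

Row-insert the values π_1, π_2, … into P one at a time, bumping the leftmost entry strictly greater than the inserted value down to the next row. The recording tableau Q records, in position (i, j), the step at which that cell was added to P.
  Insert 4 (step 1): P = [4];  Q = [1]
  Insert 7 (step 2): P = [4, 7];  Q = [1, 2]
  Insert 1 (step 3): P = [1, 7] / [4];  Q = [1, 2] / [3]
  Insert 2 (step 4): P = [1, 2] / [4, 7];  Q = [1, 2] / [3, 4]
  Insert 8 (step 5): P = [1, 2, 8] / [4, 7];  Q = [1, 2, 5] / [3, 4]
  Insert 5 (step 6): P = [1, 2, 5] / [4, 7, 8];  Q = [1, 2, 5] / [3, 4, 6]
  Insert 6 (step 7): P = [1, 2, 5, 6] / [4, 7, 8];  Q = [1, 2, 5, 7] / [3, 4, 6]
  Insert 9 (step 8): P = [1, 2, 5, 6, 9] / [4, 7, 8];  Q = [1, 2, 5, 7, 8] / [3, 4, 6]
  Insert 3 (step 9): P = [1, 2, 3, 6, 9] / [4, 5, 8] / [7];  Q = [1, 2, 5, 7, 8] / [3, 4, 6] / [9]
Final shape: (5, 3, 1).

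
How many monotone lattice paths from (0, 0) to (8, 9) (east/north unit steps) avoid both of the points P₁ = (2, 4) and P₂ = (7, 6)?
Number of paths = 11776

Inclusion–exclusion. Total paths: C(17, 8) = 24310. Through P₁: C(6, 2)·C(11, 6) = 6930. Through P₂: C(13, 7)·C(4, 1) = 6864. Since P₁ is strictly southwest of P₂, a monotone path through both must visit P₁ then P₂; paths through both = C(6, 2)·C(7, 5)·C(4, 1) = 1260. Avoid both = 24310 − 6930 − 6864 + 1260 = 11776.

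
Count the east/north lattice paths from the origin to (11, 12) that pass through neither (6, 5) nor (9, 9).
Number of paths = 661674

Inclusion–exclusion. Total paths: C(23, 11) = 1352078. Through P₁: C(11, 6)·C(12, 5) = 365904. Through P₂: C(18, 9)·C(5, 2) = 486200. Since P₁ is strictly southwest of P₂, a monotone path through both must visit P₁ then P₂; paths through both = C(11, 6)·C(7, 3)·C(5, 2) = 161700. Avoid both = 1352078 − 365904 − 486200 + 161700 = 661674.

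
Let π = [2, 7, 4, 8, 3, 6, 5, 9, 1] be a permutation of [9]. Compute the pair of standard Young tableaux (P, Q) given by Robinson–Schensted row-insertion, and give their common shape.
P = [1, 3, 5, 9] / [2, 6] / [4, 8] / [7];  Q = [1, 2, 4, 8] / [3, 6] / [5, 7] / [9];  common shape = (4, 2, 2, 1)

Row-insert the values π_1, π_2, … into P one at a time, bumping the leftmost entry strictly greater than the inserted value down to the next row. The recording tableau Q records, in position (i, j), the step at which that cell was added to P.
  Insert 2 (step 1): P = [2];  Q = [1]
  Insert 7 (step 2): P = [2, 7];  Q = [1, 2]
  Insert 4 (step 3): P = [2, 4] / [7];  Q = [1, 2] / [3]
  Insert 8 (step 4): P = [2, 4, 8] / [7];  Q = [1, 2, 4] / [3]
  Insert 3 (step 5): P = [2, 3, 8] / [4] / [7];  Q = [1, 2, 4] / [3] / [5]
  Insert 6 (step 6): P = [2, 3, 6] / [4, 8] / [7];  Q = [1, 2, 4] / [3, 6] / [5]
  Insert 5 (step 7): P = [2, 3, 5] / [4, 6] / [7, 8];  Q = [1, 2, 4] / [3, 6] / [5, 7]
  Insert 9 (step 8): P = [2, 3, 5, 9] / [4, 6] / [7, 8];  Q = [1, 2, 4, 8] / [3, 6] / [5, 7]
  Insert 1 (step 9): P = [1, 3, 5, 9] / [2, 6] / [4, 8] / [7];  Q = [1, 2, 4, 8] / [3, 6] / [5, 7] / [9]
Final shape: (4, 2, 2, 1).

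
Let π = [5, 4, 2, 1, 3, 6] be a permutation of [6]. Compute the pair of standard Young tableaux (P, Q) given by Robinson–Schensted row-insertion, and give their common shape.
P = [1, 3, 6] / [2] / [4] / [5];  Q = [1, 5, 6] / [2] / [3] / [4];  common shape = (3, 1, 1, 1)

Row-insert the values π_1, π_2, … into P one at a time, bumping the leftmost entry strictly greater than the inserted value down to the next row. The recording tableau Q records, in position (i, j), the step at which that cell was added to P.
  Insert 5 (step 1): P = [5];  Q = [1]
  Insert 4 (step 2): P = [4] / [5];  Q = [1] / [2]
  Insert 2 (step 3): P = [2] / [4] / [5];  Q = [1] / [2] / [3]
  Insert 1 (step 4): P = [1] / [2] / [4] / [5];  Q = [1] / [2] / [3] / [4]
  Insert 3 (step 5): P = [1, 3] / [2] / [4] / [5];  Q = [1, 5] / [2] / [3] / [4]
  Insert 6 (step 6): P = [1, 3, 6] / [2] / [4] / [5];  Q = [1, 5, 6] / [2] / [3] / [4]
Final shape: (3, 1, 1, 1).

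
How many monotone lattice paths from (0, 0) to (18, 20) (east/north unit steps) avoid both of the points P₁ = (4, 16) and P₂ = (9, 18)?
Number of paths = 33310995510

Inclusion–exclusion. Total paths: C(38, 18) = 33578000610. Through P₁: C(20, 4)·C(18, 14) = 14825700. Through P₂: C(27, 9)·C(11, 9) = 257775375. Since P₁ is strictly southwest of P₂, a monotone path through both must visit P₁ then P₂; paths through both = C(20, 4)·C(7, 5)·C(11, 9) = 5595975. Avoid both = 33578000610 − 14825700 − 257775375 + 5595975 = 33310995510.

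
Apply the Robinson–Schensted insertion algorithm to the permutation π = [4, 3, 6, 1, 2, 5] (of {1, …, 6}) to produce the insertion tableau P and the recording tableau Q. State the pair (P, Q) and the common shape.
P = [1, 2, 5] / [3, 6] / [4];  Q = [1, 3, 6] / [2, 5] / [4];  common shape = (3, 2, 1)

Row-insert the values π_1, π_2, … into P one at a time, bumping the leftmost entry strictly greater than the inserted value down to the next row. The recording tableau Q records, in position (i, j), the step at which that cell was added to P.
  Insert 4 (step 1): P = [4];  Q = [1]
  Insert 3 (step 2): P = [3] / [4];  Q = [1] / [2]
  Insert 6 (step 3): P = [3, 6] / [4];  Q = [1, 3] / [2]
  Insert 1 (step 4): P = [1, 6] / [3] / [4];  Q = [1, 3] / [2] / [4]
  Insert 2 (step 5): P = [1, 2] / [3, 6] / [4];  Q = [1, 3] / [2, 5] / [4]
  Insert 5 (step 6): P = [1, 2, 5] / [3, 6] / [4];  Q = [1, 3, 6] / [2, 5] / [4]
Final shape: (3, 2, 1).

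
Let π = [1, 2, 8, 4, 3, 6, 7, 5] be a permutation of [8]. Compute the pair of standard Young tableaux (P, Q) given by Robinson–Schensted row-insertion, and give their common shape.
P = [1, 2, 3, 5, 7] / [4, 6] / [8];  Q = [1, 2, 3, 6, 7] / [4, 8] / [5];  common shape = (5, 2, 1)

Row-insert the values π_1, π_2, … into P one at a time, bumping the leftmost entry strictly greater than the inserted value down to the next row. The recording tableau Q records, in position (i, j), the step at which that cell was added to P.
  Insert 1 (step 1): P = [1];  Q = [1]
  Insert 2 (step 2): P = [1, 2];  Q = [1, 2]
  Insert 8 (step 3): P = [1, 2, 8];  Q = [1, 2, 3]
  Insert 4 (step 4): P = [1, 2, 4] / [8];  Q = [1, 2, 3] / [4]
  Insert 3 (step 5): P = [1, 2, 3] / [4] / [8];  Q = [1, 2, 3] / [4] / [5]
  Insert 6 (step 6): P = [1, 2, 3, 6] / [4] / [8];  Q = [1, 2, 3, 6] / [4] / [5]
  Insert 7 (step 7): P = [1, 2, 3, 6, 7] / [4] / [8];  Q = [1, 2, 3, 6, 7] / [4] / [5]
  Insert 5 (step 8): P = [1, 2, 3, 5, 7] / [4, 6] / [8];  Q = [1, 2, 3, 6, 7] / [4, 8] / [5]
Final shape: (5, 2, 1).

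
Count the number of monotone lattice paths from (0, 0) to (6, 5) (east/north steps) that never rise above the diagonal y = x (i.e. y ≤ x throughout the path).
Number of paths = 132

By the reflection principle (André's argument), the number of monotone paths to (6, 5) with n ≤ m that never go above y = x is C(11, 6) − C(11, 7) = 462 − 330 = 132.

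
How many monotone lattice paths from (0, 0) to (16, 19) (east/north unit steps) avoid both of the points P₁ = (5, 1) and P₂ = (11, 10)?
Number of paths = 3206327838

Inclusion–exclusion. Total paths: C(35, 16) = 4059928950. Through P₁: C(6, 5)·C(29, 11) = 207583740. Through P₂: C(21, 11)·C(14, 5) = 706137432. Since P₁ is strictly southwest of P₂, a monotone path through both must visit P₁ then P₂; paths through both = C(6, 5)·C(15, 6)·C(14, 5) = 60120060. Avoid both = 4059928950 − 207583740 − 706137432 + 60120060 = 3206327838.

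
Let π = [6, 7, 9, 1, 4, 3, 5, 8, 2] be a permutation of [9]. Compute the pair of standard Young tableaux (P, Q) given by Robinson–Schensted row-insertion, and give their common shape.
P = [1, 2, 5, 8] / [3, 7, 9] / [4] / [6];  Q = [1, 2, 3, 8] / [4, 5, 7] / [6] / [9];  common shape = (4, 3, 1, 1)

Row-insert the values π_1, π_2, … into P one at a time, bumping the leftmost entry strictly greater than the inserted value down to the next row. The recording tableau Q records, in position (i, j), the step at which that cell was added to P.
  Insert 6 (step 1): P = [6];  Q = [1]
  Insert 7 (step 2): P = [6, 7];  Q = [1, 2]
  Insert 9 (step 3): P = [6, 7, 9];  Q = [1, 2, 3]
  Insert 1 (step 4): P = [1, 7, 9] / [6];  Q = [1, 2, 3] / [4]
  Insert 4 (step 5): P = [1, 4, 9] / [6, 7];  Q = [1, 2, 3] / [4, 5]
  Insert 3 (step 6): P = [1, 3, 9] / [4, 7] / [6];  Q = [1, 2, 3] / [4, 5] / [6]
  Insert 5 (step 7): P = [1, 3, 5] / [4, 7, 9] / [6];  Q = [1, 2, 3] / [4, 5, 7] / [6]
  Insert 8 (step 8): P = [1, 3, 5, 8] / [4, 7, 9] / [6];  Q = [1, 2, 3, 8] / [4, 5, 7] / [6]
  Insert 2 (step 9): P = [1, 2, 5, 8] / [3, 7, 9] / [4] / [6];  Q = [1, 2, 3, 8] / [4, 5, 7] / [6] / [9]
Final shape: (4, 3, 1, 1).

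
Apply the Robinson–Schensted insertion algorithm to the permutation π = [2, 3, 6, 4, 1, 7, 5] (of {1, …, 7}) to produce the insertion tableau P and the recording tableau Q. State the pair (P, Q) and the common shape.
P = [1, 3, 4, 5] / [2, 7] / [6];  Q = [1, 2, 3, 6] / [4, 7] / [5];  common shape = (4, 2, 1)

Row-insert the values π_1, π_2, … into P one at a time, bumping the leftmost entry strictly greater than the inserted value down to the next row. The recording tableau Q records, in position (i, j), the step at which that cell was added to P.
  Insert 2 (step 1): P = [2];  Q = [1]
  Insert 3 (step 2): P = [2, 3];  Q = [1, 2]
  Insert 6 (step 3): P = [2, 3, 6];  Q = [1, 2, 3]
  Insert 4 (step 4): P = [2, 3, 4] / [6];  Q = [1, 2, 3] / [4]
  Insert 1 (step 5): P = [1, 3, 4] / [2] / [6];  Q = [1, 2, 3] / [4] / [5]
  Insert 7 (step 6): P = [1, 3, 4, 7] / [2] / [6];  Q = [1, 2, 3, 6] / [4] / [5]
  Insert 5 (step 7): P = [1, 3, 4, 5] / [2, 7] / [6];  Q = [1, 2, 3, 6] / [4, 7] / [5]
Final shape: (4, 2, 1).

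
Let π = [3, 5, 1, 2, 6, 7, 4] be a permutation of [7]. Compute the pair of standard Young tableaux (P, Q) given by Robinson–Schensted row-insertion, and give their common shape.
P = [1, 2, 4, 7] / [3, 5, 6];  Q = [1, 2, 5, 6] / [3, 4, 7];  common shape = (4, 3)

Row-insert the values π_1, π_2, … into P one at a time, bumping the leftmost entry strictly greater than the inserted value down to the next row. The recording tableau Q records, in position (i, j), the step at which that cell was added to P.
  Insert 3 (step 1): P = [3];  Q = [1]
  Insert 5 (step 2): P = [3, 5];  Q = [1, 2]
  Insert 1 (step 3): P = [1, 5] / [3];  Q = [1, 2] / [3]
  Insert 2 (step 4): P = [1, 2] / [3, 5];  Q = [1, 2] / [3, 4]
  Insert 6 (step 5): P = [1, 2, 6] / [3, 5];  Q = [1, 2, 5] / [3, 4]
  Insert 7 (step 6): P = [1, 2, 6, 7] / [3, 5];  Q = [1, 2, 5, 6] / [3, 4]
  Insert 4 (step 7): P = [1, 2, 4, 7] / [3, 5, 6];  Q = [1, 2, 5, 6] / [3, 4, 7]
Final shape: (4, 3).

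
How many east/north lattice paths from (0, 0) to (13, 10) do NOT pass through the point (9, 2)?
Number of paths = 1116841

Total paths from (0, 0) to (13, 10): C(23, 13) = 1144066. Paths through (9, 2): (paths (0, 0) → (9, 2)) × (paths (9, 2) → (13, 10)) = C(11, 9) · C(12, 4) = 55 · 495 = 27225. Avoidance count = 1144066 − 27225 = 1116841.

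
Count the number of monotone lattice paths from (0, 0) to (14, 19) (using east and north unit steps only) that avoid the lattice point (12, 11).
Number of paths = 757965690

Total paths from (0, 0) to (14, 19): C(33, 14) = 818809200. Paths through (12, 11): (paths (0, 0) → (12, 11)) × (paths (12, 11) → (14, 19)) = C(23, 12) · C(10, 2) = 1352078 · 45 = 60843510. Avoidance count = 818809200 − 60843510 = 757965690.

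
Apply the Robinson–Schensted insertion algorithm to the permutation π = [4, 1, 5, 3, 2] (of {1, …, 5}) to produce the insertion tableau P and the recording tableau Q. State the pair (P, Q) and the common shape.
P = [1, 2] / [3, 5] / [4];  Q = [1, 3] / [2, 4] / [5];  common shape = (2, 2, 1)

Row-insert the values π_1, π_2, … into P one at a time, bumping the leftmost entry strictly greater than the inserted value down to the next row. The recording tableau Q records, in position (i, j), the step at which that cell was added to P.
  Insert 4 (step 1): P = [4];  Q = [1]
  Insert 1 (step 2): P = [1] / [4];  Q = [1] / [2]
  Insert 5 (step 3): P = [1, 5] / [4];  Q = [1, 3] / [2]
  Insert 3 (step 4): P = [1, 3] / [4, 5];  Q = [1, 3] / [2, 4]
  Insert 2 (step 5): P = [1, 2] / [3, 5] / [4];  Q = [1, 3] / [2, 4] / [5]
Final shape: (2, 2, 1).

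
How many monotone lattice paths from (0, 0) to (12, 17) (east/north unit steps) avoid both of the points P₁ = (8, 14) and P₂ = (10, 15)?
Number of paths = 26847285

Inclusion–exclusion. Total paths: C(29, 12) = 51895935. Through P₁: C(22, 8)·C(7, 4) = 11191950. Through P₂: C(25, 10)·C(4, 2) = 19612560. Since P₁ is strictly southwest of P₂, a monotone path through both must visit P₁ then P₂; paths through both = C(22, 8)·C(3, 2)·C(4, 2) = 5755860. Avoid both = 51895935 − 11191950 − 19612560 + 5755860 = 26847285.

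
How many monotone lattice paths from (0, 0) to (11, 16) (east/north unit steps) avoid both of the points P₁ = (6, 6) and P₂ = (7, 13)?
Number of paths = 7808643

Inclusion–exclusion. Total paths: C(27, 11) = 13037895. Through P₁: C(12, 6)·C(15, 5) = 2774772. Through P₂: C(20, 7)·C(7, 4) = 2713200. Since P₁ is strictly southwest of P₂, a monotone path through both must visit P₁ then P₂; paths through both = C(12, 6)·C(8, 1)·C(7, 4) = 258720. Avoid both = 13037895 − 2774772 − 2713200 + 258720 = 7808643.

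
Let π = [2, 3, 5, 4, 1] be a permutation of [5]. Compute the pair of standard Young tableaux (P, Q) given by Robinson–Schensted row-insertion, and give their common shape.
P = [1, 3, 4] / [2] / [5];  Q = [1, 2, 3] / [4] / [5];  common shape = (3, 1, 1)

Row-insert the values π_1, π_2, … into P one at a time, bumping the leftmost entry strictly greater than the inserted value down to the next row. The recording tableau Q records, in position (i, j), the step at which that cell was added to P.
  Insert 2 (step 1): P = [2];  Q = [1]
  Insert 3 (step 2): P = [2, 3];  Q = [1, 2]
  Insert 5 (step 3): P = [2, 3, 5];  Q = [1, 2, 3]
  Insert 4 (step 4): P = [2, 3, 4] / [5];  Q = [1, 2, 3] / [4]
  Insert 1 (step 5): P = [1, 3, 4] / [2] / [5];  Q = [1, 2, 3] / [4] / [5]
Final shape: (3, 1, 1).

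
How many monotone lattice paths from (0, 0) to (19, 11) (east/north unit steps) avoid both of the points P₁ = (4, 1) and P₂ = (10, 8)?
Number of paths = 30544340

Inclusion–exclusion. Total paths: C(30, 19) = 54627300. Through P₁: C(5, 4)·C(25, 15) = 16343800. Through P₂: C(18, 10)·C(12, 9) = 9626760. Since P₁ is strictly southwest of P₂, a monotone path through both must visit P₁ then P₂; paths through both = C(5, 4)·C(13, 6)·C(12, 9) = 1887600. Avoid both = 54627300 − 16343800 − 9626760 + 1887600 = 30544340.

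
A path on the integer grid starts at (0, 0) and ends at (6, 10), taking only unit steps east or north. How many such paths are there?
Number of paths = 8008

A monotone lattice path from (0, 0) to (6, 10) consists of 6 east steps and 10 north steps in some order, so it is determined by which 6 of the 16 steps are east. The count is C(16, 6) = 8008.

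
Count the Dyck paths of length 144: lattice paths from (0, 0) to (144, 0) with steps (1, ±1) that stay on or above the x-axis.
C_72 = 20276890389709399862928998568254641025700

These Dyck paths are counted by the Catalan number C_n = (1/(n + 1)) · C(2n, n). For n = 72: C_72 = (1/73) · C(144, 72) = 1480212998448786189993816895482588794876100/73 = 20276890389709399862928998568254641025700.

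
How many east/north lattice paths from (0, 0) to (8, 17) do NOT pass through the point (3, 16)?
Number of paths = 1075761

Total paths from (0, 0) to (8, 17): C(25, 8) = 1081575. Paths through (3, 16): (paths (0, 0) → (3, 16)) × (paths (3, 16) → (8, 17)) = C(19, 3) · C(6, 5) = 969 · 6 = 5814. Avoidance count = 1081575 − 5814 = 1075761.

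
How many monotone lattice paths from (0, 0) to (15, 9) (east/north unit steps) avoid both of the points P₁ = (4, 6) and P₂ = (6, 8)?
Number of paths = 1213634

Inclusion–exclusion. Total paths: C(24, 15) = 1307504. Through P₁: C(10, 4)·C(14, 11) = 76440. Through P₂: C(14, 6)·C(10, 9) = 30030. Since P₁ is strictly southwest of P₂, a monotone path through both must visit P₁ then P₂; paths through both = C(10, 4)·C(4, 2)·C(10, 9) = 12600. Avoid both = 1307504 − 76440 − 30030 + 12600 = 1213634.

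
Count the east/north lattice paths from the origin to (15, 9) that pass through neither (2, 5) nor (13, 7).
Number of paths = 802232

Inclusion–exclusion. Total paths: C(24, 15) = 1307504. Through P₁: C(7, 2)·C(17, 13) = 49980. Through P₂: C(20, 13)·C(4, 2) = 465120. Since P₁ is strictly southwest of P₂, a monotone path through both must visit P₁ then P₂; paths through both = C(7, 2)·C(13, 11)·C(4, 2) = 9828. Avoid both = 1307504 − 49980 − 465120 + 9828 = 802232.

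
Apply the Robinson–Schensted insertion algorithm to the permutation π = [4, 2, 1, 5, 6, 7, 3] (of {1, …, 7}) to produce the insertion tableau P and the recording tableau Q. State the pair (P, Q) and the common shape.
P = [1, 3, 6, 7] / [2, 5] / [4];  Q = [1, 4, 5, 6] / [2, 7] / [3];  common shape = (4, 2, 1)

Row-insert the values π_1, π_2, … into P one at a time, bumping the leftmost entry strictly greater than the inserted value down to the next row. The recording tableau Q records, in position (i, j), the step at which that cell was added to P.
  Insert 4 (step 1): P = [4];  Q = [1]
  Insert 2 (step 2): P = [2] / [4];  Q = [1] / [2]
  Insert 1 (step 3): P = [1] / [2] / [4];  Q = [1] / [2] / [3]
  Insert 5 (step 4): P = [1, 5] / [2] / [4];  Q = [1, 4] / [2] / [3]
  Insert 6 (step 5): P = [1, 5, 6] / [2] / [4];  Q = [1, 4, 5] / [2] / [3]
  Insert 7 (step 6): P = [1, 5, 6, 7] / [2] / [4];  Q = [1, 4, 5, 6] / [2] / [3]
  Insert 3 (step 7): P = [1, 3, 6, 7] / [2, 5] / [4];  Q = [1, 4, 5, 6] / [2, 7] / [3]
Final shape: (4, 2, 1).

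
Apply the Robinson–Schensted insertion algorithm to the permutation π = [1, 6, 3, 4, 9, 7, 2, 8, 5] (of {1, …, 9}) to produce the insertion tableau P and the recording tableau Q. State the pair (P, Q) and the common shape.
P = [1, 2, 4, 5, 8] / [3, 7] / [6, 9];  Q = [1, 2, 4, 5, 8] / [3, 6] / [7, 9];  common shape = (5, 2, 2)

Row-insert the values π_1, π_2, … into P one at a time, bumping the leftmost entry strictly greater than the inserted value down to the next row. The recording tableau Q records, in position (i, j), the step at which that cell was added to P.
  Insert 1 (step 1): P = [1];  Q = [1]
  Insert 6 (step 2): P = [1, 6];  Q = [1, 2]
  Insert 3 (step 3): P = [1, 3] / [6];  Q = [1, 2] / [3]
  Insert 4 (step 4): P = [1, 3, 4] / [6];  Q = [1, 2, 4] / [3]
  Insert 9 (step 5): P = [1, 3, 4, 9] / [6];  Q = [1, 2, 4, 5] / [3]
  Insert 7 (step 6): P = [1, 3, 4, 7] / [6, 9];  Q = [1, 2, 4, 5] / [3, 6]
  Insert 2 (step 7): P = [1, 2, 4, 7] / [3, 9] / [6];  Q = [1, 2, 4, 5] / [3, 6] / [7]
  Insert 8 (step 8): P = [1, 2, 4, 7, 8] / [3, 9] / [6];  Q = [1, 2, 4, 5, 8] / [3, 6] / [7]
  Insert 5 (step 9): P = [1, 2, 4, 5, 8] / [3, 7] / [6, 9];  Q = [1, 2, 4, 5, 8] / [3, 6] / [7, 9]
Final shape: (5, 2, 2).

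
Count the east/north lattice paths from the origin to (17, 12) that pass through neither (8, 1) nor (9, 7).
Number of paths = 35742096

Inclusion–exclusion. Total paths: C(29, 17) = 51895935. Through P₁: C(9, 8)·C(20, 9) = 1511640. Through P₂: C(16, 9)·C(13, 8) = 14723280. Since P₁ is strictly southwest of P₂, a monotone path through both must visit P₁ then P₂; paths through both = C(9, 8)·C(7, 1)·C(13, 8) = 81081. Avoid both = 51895935 − 1511640 − 14723280 + 81081 = 35742096.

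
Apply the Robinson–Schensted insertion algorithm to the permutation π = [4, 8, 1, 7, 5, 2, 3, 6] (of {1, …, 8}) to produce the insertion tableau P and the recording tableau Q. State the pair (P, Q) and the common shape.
P = [1, 2, 3, 6] / [4, 5] / [7] / [8];  Q = [1, 2, 7, 8] / [3, 4] / [5] / [6];  common shape = (4, 2, 1, 1)

Row-insert the values π_1, π_2, … into P one at a time, bumping the leftmost entry strictly greater than the inserted value down to the next row. The recording tableau Q records, in position (i, j), the step at which that cell was added to P.
  Insert 4 (step 1): P = [4];  Q = [1]
  Insert 8 (step 2): P = [4, 8];  Q = [1, 2]
  Insert 1 (step 3): P = [1, 8] / [4];  Q = [1, 2] / [3]
  Insert 7 (step 4): P = [1, 7] / [4, 8];  Q = [1, 2] / [3, 4]
  Insert 5 (step 5): P = [1, 5] / [4, 7] / [8];  Q = [1, 2] / [3, 4] / [5]
  Insert 2 (step 6): P = [1, 2] / [4, 5] / [7] / [8];  Q = [1, 2] / [3, 4] / [5] / [6]
  Insert 3 (step 7): P = [1, 2, 3] / [4, 5] / [7] / [8];  Q = [1, 2, 7] / [3, 4] / [5] / [6]
  Insert 6 (step 8): P = [1, 2, 3, 6] / [4, 5] / [7] / [8];  Q = [1, 2, 7, 8] / [3, 4] / [5] / [6]
Final shape: (4, 2, 1, 1).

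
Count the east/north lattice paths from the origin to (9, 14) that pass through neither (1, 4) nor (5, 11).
Number of paths = 503270

Inclusion–exclusion. Total paths: C(23, 9) = 817190. Through P₁: C(5, 1)·C(18, 8) = 218790. Through P₂: C(16, 5)·C(7, 4) = 152880. Since P₁ is strictly southwest of P₂, a monotone path through both must visit P₁ then P₂; paths through both = C(5, 1)·C(11, 4)·C(7, 4) = 57750. Avoid both = 817190 − 218790 − 152880 + 57750 = 503270.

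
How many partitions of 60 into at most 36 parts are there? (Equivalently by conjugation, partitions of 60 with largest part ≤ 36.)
p(60, parts ≤ 36) = 960704

Use the recurrence p(n, m) = p(n, m−1) + p(n−m, m): either the largest part is < m (count p(n, m−1)) or the largest part is exactly m (remove one copy of m, count p(n−m, m)). With p(0, ·) = 1 this gives p(60, parts ≤ 36) = 960704. (By conjugating Young diagrams, this also counts partitions of 60 into at most 36 parts.)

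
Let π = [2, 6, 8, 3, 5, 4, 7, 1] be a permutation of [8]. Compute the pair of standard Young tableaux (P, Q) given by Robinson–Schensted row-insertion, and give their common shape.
P = [1, 3, 4, 7] / [2, 8] / [5] / [6];  Q = [1, 2, 3, 7] / [4, 5] / [6] / [8];  common shape = (4, 2, 1, 1)

Row-insert the values π_1, π_2, … into P one at a time, bumping the leftmost entry strictly greater than the inserted value down to the next row. The recording tableau Q records, in position (i, j), the step at which that cell was added to P.
  Insert 2 (step 1): P = [2];  Q = [1]
  Insert 6 (step 2): P = [2, 6];  Q = [1, 2]
  Insert 8 (step 3): P = [2, 6, 8];  Q = [1, 2, 3]
  Insert 3 (step 4): P = [2, 3, 8] / [6];  Q = [1, 2, 3] / [4]
  Insert 5 (step 5): P = [2, 3, 5] / [6, 8];  Q = [1, 2, 3] / [4, 5]
  Insert 4 (step 6): P = [2, 3, 4] / [5, 8] / [6];  Q = [1, 2, 3] / [4, 5] / [6]
  Insert 7 (step 7): P = [2, 3, 4, 7] / [5, 8] / [6];  Q = [1, 2, 3, 7] / [4, 5] / [6]
  Insert 1 (step 8): P = [1, 3, 4, 7] / [2, 8] / [5] / [6];  Q = [1, 2, 3, 7] / [4, 5] / [6] / [8]
Final shape: (4, 2, 1, 1).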